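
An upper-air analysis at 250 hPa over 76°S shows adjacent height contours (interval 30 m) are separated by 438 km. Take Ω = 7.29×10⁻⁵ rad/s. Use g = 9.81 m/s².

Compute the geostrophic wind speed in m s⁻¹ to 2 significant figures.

4.7 m s⁻¹

Coriolis parameter at 76°S:
f = 2Ω sin φ = 2 × 7.29×10⁻⁵ × sin 76° = 1.41×10⁻⁴ s⁻¹
Height gradient: |∂Z/∂n| = 30 m / 438000 m = 6.85×10⁻⁵
On a pressure surface, geostrophic balance gives V_g = (g/f)|∂Z/∂n|:
V_g = 9.81 × 6.85×10⁻⁵ / 1.41×10⁻⁴ = 4.75 m/s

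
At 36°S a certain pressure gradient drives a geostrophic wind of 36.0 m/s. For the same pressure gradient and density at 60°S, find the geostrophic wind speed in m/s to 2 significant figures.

With the same pressure gradient and density, V_g ∝ 1/f ∝ 1/sin φ.
V₂ = V₁ · sin φ₁ / sin φ₂ = 36.0 × sin 36° / sin 60°
V₂ = 36.0 × 0.5878/0.8660 = 24 m/s

24 m/s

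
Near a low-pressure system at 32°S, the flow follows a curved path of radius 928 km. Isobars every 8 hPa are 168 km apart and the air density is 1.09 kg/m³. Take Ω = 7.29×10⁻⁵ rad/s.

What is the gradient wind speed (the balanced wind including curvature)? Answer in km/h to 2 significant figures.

Coriolis parameter at 32°S:
f = 2Ω sin φ = 2 × 7.29×10⁻⁵ × sin 32° = 7.73×10⁻⁵ s⁻¹
Pressure gradient: |∂P/∂n| = 800 Pa / 168000 m = 4.76×10⁻³ Pa/m
Geostrophic speed: V_g = |∂P/∂n|/(fρ) = 4.76×10⁻³/(7.73×10⁻⁵ × 1.09) = 56.5 m/s
Around a low, centrifugal force acts outward with Coriolis, so pressure-gradient force balances both:
(1/ρ)|∂P/∂n| = fV + V²/R  →  V² + fR·V − fR·V_g = 0
With fR = 7.73×10⁻⁵ × 928×10³ m = 71.7 m/s:
V = [−fR + √((fR)² + 4 fR V_g)]/2 = [−71.7 + √(71.7² + 4×71.7×56.5)]/2 = 37.2 m/s
Subgeostrophic (V < V_g = 56.5 m/s), as expected around a low.
Converting: 37.2 m/s × 3.6 = 130 km/h

130 km/h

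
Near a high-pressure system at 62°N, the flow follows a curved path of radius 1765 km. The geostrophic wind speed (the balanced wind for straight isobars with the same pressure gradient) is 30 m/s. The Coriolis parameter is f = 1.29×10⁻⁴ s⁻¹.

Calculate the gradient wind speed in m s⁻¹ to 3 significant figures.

Around a high, pressure-gradient force acts outward with centrifugal, so Coriolis balances both:
fV = (1/ρ)|∂P/∂n| + V²/R  →  V² − fR·V + fR·V_g = 0
With fR = 1.29×10⁻⁴ × 1765×10³ m = 228 m/s:
V = [fR − √((fR)² − 4 fR V_g)]/2 = [228 − √(228² − 4×228×30)]/2 = 35.6 m/s
Supergeostrophic (V > V_g = 30 m/s), as expected around a high.

35.6 m s⁻¹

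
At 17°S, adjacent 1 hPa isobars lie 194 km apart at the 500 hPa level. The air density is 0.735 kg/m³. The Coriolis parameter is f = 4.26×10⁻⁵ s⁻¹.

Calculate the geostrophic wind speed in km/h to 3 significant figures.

Pressure gradient: |∂P/∂n| = 100 Pa / 194000 m = 5.15×10⁻⁴ Pa/m
Geostrophic balance (pressure-gradient force = Coriolis force):
V_g = (1/(fρ)) |∂P/∂n| = 5.15×10⁻⁴ / (4.26×10⁻⁵ × 0.735) = 16.5 m/s
Converting: 16.5 m/s × 3.6 = 59.3 km/h

59.3 km/h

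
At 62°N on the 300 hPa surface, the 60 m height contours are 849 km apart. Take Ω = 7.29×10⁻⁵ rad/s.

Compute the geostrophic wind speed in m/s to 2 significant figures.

Coriolis parameter at 62°N:
f = 2Ω sin φ = 2 × 7.29×10⁻⁵ × sin 62° = 1.29×10⁻⁴ s⁻¹
Height gradient: |∂Z/∂n| = 60 m / 849000 m = 7.07×10⁻⁵
On a pressure surface, geostrophic balance gives V_g = (g/f)|∂Z/∂n|:
V_g = 9.81 × 7.07×10⁻⁵ / 1.29×10⁻⁴ = 5.39 m/s

5.4 m/s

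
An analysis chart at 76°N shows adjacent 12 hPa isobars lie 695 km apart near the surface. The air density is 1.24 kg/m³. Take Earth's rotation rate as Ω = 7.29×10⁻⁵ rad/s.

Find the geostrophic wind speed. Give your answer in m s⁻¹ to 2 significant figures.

Coriolis parameter at 76°N:
f = 2Ω sin φ = 2 × 7.29×10⁻⁵ × sin 76° = 1.41×10⁻⁴ s⁻¹
Pressure gradient: |∂P/∂n| = 1200 Pa / 695000 m = 1.73×10⁻³ Pa/m
Geostrophic balance (pressure-gradient force = Coriolis force):
V_g = (1/(fρ)) |∂P/∂n| = 1.73×10⁻³ / (1.41×10⁻⁴ × 1.24) = 9.84 m/s

9.8 m s⁻¹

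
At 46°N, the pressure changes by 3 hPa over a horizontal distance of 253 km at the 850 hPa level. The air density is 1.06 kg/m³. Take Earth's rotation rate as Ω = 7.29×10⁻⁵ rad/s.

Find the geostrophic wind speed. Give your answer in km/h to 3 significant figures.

Coriolis parameter at 46°N:
f = 2Ω sin φ = 2 × 7.29×10⁻⁵ × sin 46° = 1.05×10⁻⁴ s⁻¹
Pressure gradient: |∂P/∂n| = 300 Pa / 253000 m = 1.19×10⁻³ Pa/m
Geostrophic balance (pressure-gradient force = Coriolis force):
V_g = (1/(fρ)) |∂P/∂n| = 1.19×10⁻³ / (1.05×10⁻⁴ × 1.06) = 10.7 m/s
Converting: 10.7 m/s × 3.6 = 38.4 km/h

38.4 km/h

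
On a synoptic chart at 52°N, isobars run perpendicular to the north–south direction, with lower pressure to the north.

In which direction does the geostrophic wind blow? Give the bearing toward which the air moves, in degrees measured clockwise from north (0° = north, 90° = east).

090°

The pressure-gradient force points toward the north (bearing 000°).
Geostrophic balance: in the Northern Hemisphere the Coriolis force deflects motion to the right, so the geostrophic wind blows 90° to the right of the pressure-gradient force (low pressure on the left).
Rotating 000° by 90° clockwise gives 090° — the wind blows toward the east.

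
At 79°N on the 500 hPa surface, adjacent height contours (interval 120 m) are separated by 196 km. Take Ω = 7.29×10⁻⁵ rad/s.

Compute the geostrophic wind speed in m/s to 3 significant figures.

42.0 m/s

Coriolis parameter at 79°N:
f = 2Ω sin φ = 2 × 7.29×10⁻⁵ × sin 79° = 1.43×10⁻⁴ s⁻¹
Height gradient: |∂Z/∂n| = 120 m / 196000 m = 6.12×10⁻⁴
On a pressure surface, geostrophic balance gives V_g = (g/f)|∂Z/∂n|:
V_g = 9.81 × 6.12×10⁻⁴ / 1.43×10⁻⁴ = 42.0 m/s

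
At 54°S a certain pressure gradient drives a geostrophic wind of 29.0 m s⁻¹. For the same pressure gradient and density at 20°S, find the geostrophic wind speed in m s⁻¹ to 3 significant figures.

68.6 m s⁻¹

With the same pressure gradient and density, V_g ∝ 1/f ∝ 1/sin φ.
V₂ = V₁ · sin φ₁ / sin φ₂ = 29.0 × sin 54° / sin 20°
V₂ = 29.0 × 0.8090/0.3420 = 68.6 m s⁻¹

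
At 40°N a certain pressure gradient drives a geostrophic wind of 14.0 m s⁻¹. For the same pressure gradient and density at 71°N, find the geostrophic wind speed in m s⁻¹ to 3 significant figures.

9.52 m s⁻¹

With the same pressure gradient and density, V_g ∝ 1/f ∝ 1/sin φ.
V₂ = V₁ · sin φ₁ / sin φ₂ = 14.0 × sin 40° / sin 71°
V₂ = 14.0 × 0.6428/0.9455 = 9.52 m s⁻¹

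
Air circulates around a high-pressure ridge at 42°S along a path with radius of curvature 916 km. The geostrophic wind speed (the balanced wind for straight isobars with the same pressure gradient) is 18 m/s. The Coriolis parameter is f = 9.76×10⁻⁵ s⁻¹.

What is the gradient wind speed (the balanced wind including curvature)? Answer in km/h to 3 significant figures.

Around a high, pressure-gradient force acts outward with centrifugal, so Coriolis balances both:
fV = (1/ρ)|∂P/∂n| + V²/R  →  V² − fR·V + fR·V_g = 0
With fR = 9.76×10⁻⁵ × 916×10³ m = 89.4 m/s:
V = [fR − √((fR)² − 4 fR V_g)]/2 = [89.4 − √(89.4² − 4×89.4×18)]/2 = 25 m/s
Supergeostrophic (V > V_g = 18 m/s), as expected around a high.
Converting: 25 m/s × 3.6 = 89.9 km/h

89.9 km/h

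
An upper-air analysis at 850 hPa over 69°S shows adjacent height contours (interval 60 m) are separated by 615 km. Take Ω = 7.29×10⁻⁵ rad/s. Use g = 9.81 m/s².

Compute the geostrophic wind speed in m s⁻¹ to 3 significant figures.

Coriolis parameter at 69°S:
f = 2Ω sin φ = 2 × 7.29×10⁻⁵ × sin 69° = 1.36×10⁻⁴ s⁻¹
Height gradient: |∂Z/∂n| = 60 m / 615000 m = 9.76×10⁻⁵
On a pressure surface, geostrophic balance gives V_g = (g/f)|∂Z/∂n|:
V_g = 9.81 × 9.76×10⁻⁵ / 1.36×10⁻⁴ = 7.03 m/s

7.03 m s⁻¹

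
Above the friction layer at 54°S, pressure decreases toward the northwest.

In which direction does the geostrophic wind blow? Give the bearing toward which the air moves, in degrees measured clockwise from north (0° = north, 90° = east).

225°

The pressure-gradient force points toward the northwest (bearing 315°).
Geostrophic balance: in the Southern Hemisphere the Coriolis force deflects motion to the left, so the geostrophic wind blows 90° to the left of the pressure-gradient force (low pressure on the right).
Rotating 315° by 90° counterclockwise gives 225° — the wind blows toward the southwest.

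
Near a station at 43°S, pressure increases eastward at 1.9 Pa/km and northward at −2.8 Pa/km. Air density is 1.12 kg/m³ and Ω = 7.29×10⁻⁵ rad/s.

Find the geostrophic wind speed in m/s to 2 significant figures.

30 m/s

Coriolis parameter at 43°S:
f = 2Ω sin φ = 2 × 7.29×10⁻⁵ × sin 43° = 9.94×10⁻⁵ s⁻¹
In the Southern Hemisphere f is negative: f = −9.94×10⁻⁵ s⁻¹.
Component geostrophic relations (x east, y north):
u_g = −(1/(fρ)) ∂P/∂y,  v_g = (1/(fρ)) ∂P/∂x
u_g = −(−2.8×10⁻³)/(−9.94×10⁻⁵ × 1.12) = −25.1 m/s;  v_g = (1.9×10⁻³)/(−9.94×10⁻⁵ × 1.12) = −17.1 m/s
|V_g| = √(u_g² + v_g²) = 30.4 m/s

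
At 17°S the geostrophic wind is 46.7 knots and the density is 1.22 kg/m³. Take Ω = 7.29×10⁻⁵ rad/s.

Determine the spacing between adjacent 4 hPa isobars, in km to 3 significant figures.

Coriolis parameter at 17°S:
f = 2Ω sin φ = 2 × 7.29×10⁻⁵ × sin 17° = 4.26×10⁻⁵ s⁻¹
Wind speed in SI: 46.7 knots = 24.0 m/s
Geostrophic balance rearranged: |∂P/∂n| = f ρ V_g
|∂P/∂n| = 4.26×10⁻⁵ × 1.22 × 24.0 = 1.25×10⁻³ Pa/m
Isobar spacing: Δn = ΔP/|∂P/∂n| = 400 Pa / 1.25×10⁻³ Pa/m = 320149 m ≈ 320 km

320 km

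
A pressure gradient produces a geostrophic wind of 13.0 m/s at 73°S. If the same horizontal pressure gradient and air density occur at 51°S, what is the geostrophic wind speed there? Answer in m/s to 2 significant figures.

16 m/s

With the same pressure gradient and density, V_g ∝ 1/f ∝ 1/sin φ.
V₂ = V₁ · sin φ₁ / sin φ₂ = 13.0 × sin 73° / sin 51°
V₂ = 13.0 × 0.9563/0.7771 = 16 m/s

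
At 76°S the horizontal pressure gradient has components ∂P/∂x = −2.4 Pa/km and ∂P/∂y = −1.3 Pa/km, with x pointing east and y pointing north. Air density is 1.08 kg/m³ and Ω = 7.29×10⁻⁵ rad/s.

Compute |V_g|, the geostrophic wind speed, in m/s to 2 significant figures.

Coriolis parameter at 76°S:
f = 2Ω sin φ = 2 × 7.29×10⁻⁵ × sin 76° = 1.41×10⁻⁴ s⁻¹
In the Southern Hemisphere f is negative: f = −1.41×10⁻⁴ s⁻¹.
Component geostrophic relations (x east, y north):
u_g = −(1/(fρ)) ∂P/∂y,  v_g = (1/(fρ)) ∂P/∂x
u_g = −(−1.3×10⁻³)/(−1.41×10⁻⁴ × 1.08) = −8.51 m/s;  v_g = (−2.4×10⁻³)/(−1.41×10⁻⁴ × 1.08) = 15.7 m/s
|V_g| = √(u_g² + v_g²) = 17.9 m/s

18 m/s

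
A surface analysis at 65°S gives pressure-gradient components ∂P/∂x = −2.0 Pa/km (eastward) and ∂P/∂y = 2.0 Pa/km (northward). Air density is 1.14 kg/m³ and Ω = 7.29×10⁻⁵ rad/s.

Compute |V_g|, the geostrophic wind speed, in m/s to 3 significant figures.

Coriolis parameter at 65°S:
f = 2Ω sin φ = 2 × 7.29×10⁻⁵ × sin 65° = 1.32×10⁻⁴ s⁻¹
In the Southern Hemisphere f is negative: f = −1.32×10⁻⁴ s⁻¹.
Component geostrophic relations (x east, y north):
u_g = −(1/(fρ)) ∂P/∂y,  v_g = (1/(fρ)) ∂P/∂x
u_g = −(2.0×10⁻³)/(−1.32×10⁻⁴ × 1.14) = 13.3 m/s;  v_g = (−2.0×10⁻³)/(−1.32×10⁻⁴ × 1.14) = 13.3 m/s
|V_g| = √(u_g² + v_g²) = 18.8 m/s

18.8 m/s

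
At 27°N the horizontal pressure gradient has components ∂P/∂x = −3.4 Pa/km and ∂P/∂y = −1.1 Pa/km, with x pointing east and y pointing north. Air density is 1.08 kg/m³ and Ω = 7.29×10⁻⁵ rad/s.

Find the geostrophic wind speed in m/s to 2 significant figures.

50 m/s

Coriolis parameter at 27°N:
f = 2Ω sin φ = 2 × 7.29×10⁻⁵ × sin 27° = 6.62×10⁻⁵ s⁻¹
Component geostrophic relations (x east, y north):
u_g = −(1/(fρ)) ∂P/∂y,  v_g = (1/(fρ)) ∂P/∂x
u_g = −(−1.1×10⁻³)/(6.62×10⁻⁵ × 1.08) = 15.4 m/s;  v_g = (−3.4×10⁻³)/(6.62×10⁻⁵ × 1.08) = −47.6 m/s
|V_g| = √(u_g² + v_g²) = 50.0 m/s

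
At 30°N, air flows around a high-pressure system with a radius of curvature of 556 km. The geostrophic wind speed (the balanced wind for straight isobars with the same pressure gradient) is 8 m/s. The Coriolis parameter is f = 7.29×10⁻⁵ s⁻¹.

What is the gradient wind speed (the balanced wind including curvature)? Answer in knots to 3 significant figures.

Around a high, pressure-gradient force acts outward with centrifugal, so Coriolis balances both:
fV = (1/ρ)|∂P/∂n| + V²/R  →  V² − fR·V + fR·V_g = 0
With fR = 7.29×10⁻⁵ × 556×10³ m = 40.5 m/s:
V = [fR − √((fR)² − 4 fR V_g)]/2 = [40.5 − √(40.5² − 4×40.5×8)]/2 = 11 m/s
Supergeostrophic (V > V_g = 8 m/s), as expected around a high.
Converting: 11 m/s × 1.944 = 21.3 knots

21.3 knots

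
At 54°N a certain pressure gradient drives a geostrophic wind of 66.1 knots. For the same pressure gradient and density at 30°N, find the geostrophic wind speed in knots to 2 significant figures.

With the same pressure gradient and density, V_g ∝ 1/f ∝ 1/sin φ.
V₂ = V₁ · sin φ₁ / sin φ₂ = 66.1 × sin 54° / sin 30°
V₂ = 66.1 × 0.8090/0.5000 = 110 knots

110 knots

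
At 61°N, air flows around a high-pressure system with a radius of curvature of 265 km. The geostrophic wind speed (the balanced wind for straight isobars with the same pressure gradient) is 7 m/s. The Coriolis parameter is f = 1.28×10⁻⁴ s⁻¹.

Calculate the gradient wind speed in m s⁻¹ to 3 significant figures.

Around a high, pressure-gradient force acts outward with centrifugal, so Coriolis balances both:
fV = (1/ρ)|∂P/∂n| + V²/R  →  V² − fR·V + fR·V_g = 0
With fR = 1.28×10⁻⁴ × 265×10³ m = 33.9 m/s:
V = [fR − √((fR)² − 4 fR V_g)]/2 = [33.9 − √(33.9² − 4×33.9×7)]/2 = 9.87 m/s
Supergeostrophic (V > V_g = 7 m/s), as expected around a high.

9.87 m s⁻¹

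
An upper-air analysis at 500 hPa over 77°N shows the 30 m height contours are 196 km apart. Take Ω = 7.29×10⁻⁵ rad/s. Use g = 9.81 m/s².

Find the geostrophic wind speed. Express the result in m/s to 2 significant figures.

11 m/s

Coriolis parameter at 77°N:
f = 2Ω sin φ = 2 × 7.29×10⁻⁵ × sin 77° = 1.42×10⁻⁴ s⁻¹
Height gradient: |∂Z/∂n| = 30 m / 196000 m = 1.53×10⁻⁴
On a pressure surface, geostrophic balance gives V_g = (g/f)|∂Z/∂n|:
V_g = 9.81 × 1.53×10⁻⁴ / 1.42×10⁻⁴ = 10.6 m/s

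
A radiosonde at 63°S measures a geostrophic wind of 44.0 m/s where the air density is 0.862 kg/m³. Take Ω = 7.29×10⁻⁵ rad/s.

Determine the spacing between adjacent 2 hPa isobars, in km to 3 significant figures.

40.6 km

Coriolis parameter at 63°S:
f = 2Ω sin φ = 2 × 7.29×10⁻⁵ × sin 63° = 1.30×10⁻⁴ s⁻¹
Geostrophic balance rearranged: |∂P/∂n| = f ρ V_g
|∂P/∂n| = 1.30×10⁻⁴ × 0.862 × 44.0 = 4.93×10⁻³ Pa/m
Isobar spacing: Δn = ΔP/|∂P/∂n| = 200 Pa / 4.93×10⁻³ Pa/m = 40591 m ≈ 40.6 km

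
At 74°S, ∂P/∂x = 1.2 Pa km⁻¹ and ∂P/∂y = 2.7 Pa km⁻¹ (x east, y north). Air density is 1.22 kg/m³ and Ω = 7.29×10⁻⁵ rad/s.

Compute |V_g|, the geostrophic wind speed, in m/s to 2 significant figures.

17 m/s

Coriolis parameter at 74°S:
f = 2Ω sin φ = 2 × 7.29×10⁻⁵ × sin 74° = 1.40×10⁻⁴ s⁻¹
In the Southern Hemisphere f is negative: f = −1.40×10⁻⁴ s⁻¹.
Component geostrophic relations (x east, y north):
u_g = −(1/(fρ)) ∂P/∂y,  v_g = (1/(fρ)) ∂P/∂x
u_g = −(2.7×10⁻³)/(−1.40×10⁻⁴ × 1.22) = 15.8 m/s;  v_g = (1.2×10⁻³)/(−1.40×10⁻⁴ × 1.22) = −7.02 m/s
|V_g| = √(u_g² + v_g²) = 17.3 m/s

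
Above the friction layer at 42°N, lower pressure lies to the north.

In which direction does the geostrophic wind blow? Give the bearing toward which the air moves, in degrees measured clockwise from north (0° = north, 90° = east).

The pressure-gradient force points toward the north (bearing 000°).
Geostrophic balance: in the Northern Hemisphere the Coriolis force deflects motion to the right, so the geostrophic wind blows 90° to the right of the pressure-gradient force (low pressure on the left).
Rotating 000° by 90° clockwise gives 090° — the wind blows toward the east.

090°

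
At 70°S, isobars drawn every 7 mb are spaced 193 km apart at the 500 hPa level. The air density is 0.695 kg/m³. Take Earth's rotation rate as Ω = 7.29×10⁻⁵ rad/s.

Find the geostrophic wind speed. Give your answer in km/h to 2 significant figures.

140 km/h

Coriolis parameter at 70°S:
f = 2Ω sin φ = 2 × 7.29×10⁻⁵ × sin 70° = 1.37×10⁻⁴ s⁻¹
Pressure gradient: |∂P/∂n| = 700 Pa / 193000 m = 3.63×10⁻³ Pa/m
Geostrophic balance (pressure-gradient force = Coriolis force):
V_g = (1/(fρ)) |∂P/∂n| = 3.63×10⁻³ / (1.37×10⁻⁴ × 0.695) = 38.1 m/s
Converting: 38.1 m/s × 3.6 = 140 km/h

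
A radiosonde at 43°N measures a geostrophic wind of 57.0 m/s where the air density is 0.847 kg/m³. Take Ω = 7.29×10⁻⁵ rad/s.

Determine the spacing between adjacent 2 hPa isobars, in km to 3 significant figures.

41.7 km

Coriolis parameter at 43°N:
f = 2Ω sin φ = 2 × 7.29×10⁻⁵ × sin 43° = 9.94×10⁻⁵ s⁻¹
Geostrophic balance rearranged: |∂P/∂n| = f ρ V_g
|∂P/∂n| = 9.94×10⁻⁵ × 0.847 × 57.0 = 4.80×10⁻³ Pa/m
Isobar spacing: Δn = ΔP/|∂P/∂n| = 200 Pa / 4.80×10⁻³ Pa/m = 41661 m ≈ 41.7 km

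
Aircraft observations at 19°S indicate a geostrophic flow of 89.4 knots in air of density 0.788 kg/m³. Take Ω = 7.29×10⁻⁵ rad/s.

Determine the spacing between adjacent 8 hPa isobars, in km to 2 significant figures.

470 km

Coriolis parameter at 19°S:
f = 2Ω sin φ = 2 × 7.29×10⁻⁵ × sin 19° = 4.75×10⁻⁵ s⁻¹
Wind speed in SI: 89.4 knots = 46.0 m/s
Geostrophic balance rearranged: |∂P/∂n| = f ρ V_g
|∂P/∂n| = 4.75×10⁻⁵ × 0.788 × 46.0 = 1.72×10⁻³ Pa/m
Isobar spacing: Δn = ΔP/|∂P/∂n| = 800 Pa / 1.72×10⁻³ Pa/m = 465038 m ≈ 470 km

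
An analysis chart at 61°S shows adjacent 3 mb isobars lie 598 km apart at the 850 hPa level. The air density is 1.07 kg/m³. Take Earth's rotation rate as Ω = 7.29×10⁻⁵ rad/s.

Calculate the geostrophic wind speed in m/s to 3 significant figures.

3.68 m/s

Coriolis parameter at 61°S:
f = 2Ω sin φ = 2 × 7.29×10⁻⁵ × sin 61° = 1.28×10⁻⁴ s⁻¹
Pressure gradient: |∂P/∂n| = 300 Pa / 598000 m = 5.02×10⁻⁴ Pa/m
Geostrophic balance (pressure-gradient force = Coriolis force):
V_g = (1/(fρ)) |∂P/∂n| = 5.02×10⁻⁴ / (1.28×10⁻⁴ × 1.07) = 3.68 m/s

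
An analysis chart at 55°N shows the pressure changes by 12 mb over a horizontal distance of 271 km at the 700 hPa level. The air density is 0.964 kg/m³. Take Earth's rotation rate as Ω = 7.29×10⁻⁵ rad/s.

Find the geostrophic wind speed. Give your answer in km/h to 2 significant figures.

140 km/h

Coriolis parameter at 55°N:
f = 2Ω sin φ = 2 × 7.29×10⁻⁵ × sin 55° = 1.19×10⁻⁴ s⁻¹
Pressure gradient: |∂P/∂n| = 1200 Pa / 271000 m = 4.43×10⁻³ Pa/m
Geostrophic balance (pressure-gradient force = Coriolis force):
V_g = (1/(fρ)) |∂P/∂n| = 4.43×10⁻³ / (1.19×10⁻⁴ × 0.964) = 38.5 m/s
Converting: 38.5 m/s × 3.6 = 140 km/h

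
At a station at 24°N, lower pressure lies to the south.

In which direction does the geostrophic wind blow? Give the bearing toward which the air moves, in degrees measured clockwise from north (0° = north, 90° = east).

The pressure-gradient force points toward the south (bearing 180°).
Geostrophic balance: in the Northern Hemisphere the Coriolis force deflects motion to the right, so the geostrophic wind blows 90° to the right of the pressure-gradient force (low pressure on the left).
Rotating 180° by 90° clockwise gives 270° — the wind blows toward the west.

270°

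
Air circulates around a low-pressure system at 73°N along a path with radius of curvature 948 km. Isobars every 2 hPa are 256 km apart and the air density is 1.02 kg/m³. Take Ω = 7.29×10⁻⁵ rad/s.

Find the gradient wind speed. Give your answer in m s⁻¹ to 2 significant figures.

Coriolis parameter at 73°N:
f = 2Ω sin φ = 2 × 7.29×10⁻⁵ × sin 73° = 1.39×10⁻⁴ s⁻¹
Pressure gradient: |∂P/∂n| = 200 Pa / 256000 m = 7.81×10⁻⁴ Pa/m
Geostrophic speed: V_g = |∂P/∂n|/(fρ) = 7.81×10⁻⁴/(1.39×10⁻⁴ × 1.02) = 5.49 m/s
Around a low, centrifugal force acts outward with Coriolis, so pressure-gradient force balances both:
(1/ρ)|∂P/∂n| = fV + V²/R  →  V² + fR·V − fR·V_g = 0
With fR = 1.39×10⁻⁴ × 948×10³ m = 132 m/s:
V = [−fR + √((fR)² + 4 fR V_g)]/2 = [−132 + √(132² + 4×132×5.49)]/2 = 5.28 m/s
Subgeostrophic (V < V_g = 5.49 m/s), as expected around a low.

5.3 m s⁻¹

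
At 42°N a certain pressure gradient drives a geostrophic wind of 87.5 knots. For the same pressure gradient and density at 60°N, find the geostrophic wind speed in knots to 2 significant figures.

68 knots

With the same pressure gradient and density, V_g ∝ 1/f ∝ 1/sin φ.
V₂ = V₁ · sin φ₁ / sin φ₂ = 87.5 × sin 42° / sin 60°
V₂ = 87.5 × 0.6691/0.8660 = 68 knots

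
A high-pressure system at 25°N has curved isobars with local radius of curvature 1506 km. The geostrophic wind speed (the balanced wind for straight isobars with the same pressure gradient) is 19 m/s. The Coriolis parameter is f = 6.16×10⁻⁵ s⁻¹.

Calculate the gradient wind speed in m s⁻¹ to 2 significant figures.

27 m s⁻¹

Around a high, pressure-gradient force acts outward with centrifugal, so Coriolis balances both:
fV = (1/ρ)|∂P/∂n| + V²/R  →  V² − fR·V + fR·V_g = 0
With fR = 6.16×10⁻⁵ × 1506×10³ m = 92.8 m/s:
V = [fR − √((fR)² − 4 fR V_g)]/2 = [92.8 − √(92.8² − 4×92.8×19)]/2 = 26.7 m/s
Supergeostrophic (V > V_g = 19 m/s), as expected around a high.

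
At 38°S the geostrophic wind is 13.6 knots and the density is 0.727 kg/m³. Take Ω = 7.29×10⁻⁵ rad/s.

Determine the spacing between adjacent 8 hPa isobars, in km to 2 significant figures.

Coriolis parameter at 38°S:
f = 2Ω sin φ = 2 × 7.29×10⁻⁵ × sin 38° = 8.98×10⁻⁵ s⁻¹
Wind speed in SI: 13.6 knots = 7.00 m/s
Geostrophic balance rearranged: |∂P/∂n| = f ρ V_g
|∂P/∂n| = 8.98×10⁻⁵ × 0.727 × 7.00 = 4.57×10⁻⁴ Pa/m
Isobar spacing: Δn = ΔP/|∂P/∂n| = 800 Pa / 4.57×10⁻⁴ Pa/m = 1752181 m ≈ 1800 km

1800 km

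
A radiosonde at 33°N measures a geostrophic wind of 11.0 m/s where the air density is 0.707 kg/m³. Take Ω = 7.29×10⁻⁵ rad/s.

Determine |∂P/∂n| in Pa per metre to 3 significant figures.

6.18×10⁻⁴ Pa/m

Coriolis parameter at 33°N:
f = 2Ω sin φ = 2 × 7.29×10⁻⁵ × sin 33° = 7.94×10⁻⁵ s⁻¹
Geostrophic balance rearranged: |∂P/∂n| = f ρ V_g
|∂P/∂n| = 7.94×10⁻⁵ × 0.707 × 11.0 = 6.18×10⁻⁴ Pa/m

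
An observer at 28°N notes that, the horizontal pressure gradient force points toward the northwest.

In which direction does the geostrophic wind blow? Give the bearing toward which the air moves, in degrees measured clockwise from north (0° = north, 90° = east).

045°

The pressure-gradient force points toward the northwest (bearing 315°).
Geostrophic balance: in the Northern Hemisphere the Coriolis force deflects motion to the right, so the geostrophic wind blows 90° to the right of the pressure-gradient force (low pressure on the left).
Rotating 315° by 90° clockwise gives 045° — the wind blows toward the northeast.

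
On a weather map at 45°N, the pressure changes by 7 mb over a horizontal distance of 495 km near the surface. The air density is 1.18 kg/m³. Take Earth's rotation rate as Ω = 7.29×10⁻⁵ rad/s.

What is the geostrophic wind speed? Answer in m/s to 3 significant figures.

Coriolis parameter at 45°N:
f = 2Ω sin φ = 2 × 7.29×10⁻⁵ × sin 45° = 1.03×10⁻⁴ s⁻¹
Pressure gradient: |∂P/∂n| = 700 Pa / 495000 m = 1.41×10⁻³ Pa/m
Geostrophic balance (pressure-gradient force = Coriolis force):
V_g = (1/(fρ)) |∂P/∂n| = 1.41×10⁻³ / (1.03×10⁻⁴ × 1.18) = 11.6 m/s

11.6 m/s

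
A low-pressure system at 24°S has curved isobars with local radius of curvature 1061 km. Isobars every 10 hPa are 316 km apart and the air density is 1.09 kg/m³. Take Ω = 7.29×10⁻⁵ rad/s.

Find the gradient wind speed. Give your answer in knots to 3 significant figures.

Coriolis parameter at 24°S:
f = 2Ω sin φ = 2 × 7.29×10⁻⁵ × sin 24° = 5.93×10⁻⁵ s⁻¹
Pressure gradient: |∂P/∂n| = 1000 Pa / 316000 m = 3.16×10⁻³ Pa/m
Geostrophic speed: V_g = |∂P/∂n|/(fρ) = 3.16×10⁻³/(5.93×10⁻⁵ × 1.09) = 49.0 m/s
Around a low, centrifugal force acts outward with Coriolis, so pressure-gradient force balances both:
(1/ρ)|∂P/∂n| = fV + V²/R  →  V² + fR·V − fR·V_g = 0
With fR = 5.93×10⁻⁵ × 1061×10³ m = 62.9 m/s:
V = [−fR + √((fR)² + 4 fR V_g)]/2 = [−62.9 + √(62.9² + 4×62.9×49)]/2 = 32.3 m/s
Subgeostrophic (V < V_g = 49 m/s), as expected around a low.
Converting: 32.3 m/s × 1.944 = 62.9 knots

62.9 knots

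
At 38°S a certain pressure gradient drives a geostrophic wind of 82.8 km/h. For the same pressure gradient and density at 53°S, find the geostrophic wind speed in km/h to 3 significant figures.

With the same pressure gradient and density, V_g ∝ 1/f ∝ 1/sin φ.
V₂ = V₁ · sin φ₁ / sin φ₂ = 82.8 × sin 38° / sin 53°
V₂ = 82.8 × 0.6157/0.7986 = 63.8 km/h

63.8 km/h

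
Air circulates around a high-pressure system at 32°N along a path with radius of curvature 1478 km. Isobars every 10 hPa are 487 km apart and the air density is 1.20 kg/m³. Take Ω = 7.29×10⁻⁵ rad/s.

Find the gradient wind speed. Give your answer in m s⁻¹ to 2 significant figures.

30 m s⁻¹

Coriolis parameter at 32°N:
f = 2Ω sin φ = 2 × 7.29×10⁻⁵ × sin 32° = 7.73×10⁻⁵ s⁻¹
Pressure gradient: |∂P/∂n| = 1000 Pa / 487000 m = 2.05×10⁻³ Pa/m
Geostrophic speed: V_g = |∂P/∂n|/(fρ) = 2.05×10⁻³/(7.73×10⁻⁵ × 1.20) = 22.1 m/s
Around a high, pressure-gradient force acts outward with centrifugal, so Coriolis balances both:
fV = (1/ρ)|∂P/∂n| + V²/R  →  V² − fR·V + fR·V_g = 0
With fR = 7.73×10⁻⁵ × 1478×10³ m = 114 m/s:
V = [fR − √((fR)² − 4 fR V_g)]/2 = [114 − √(114² − 4×114×22.1)]/2 = 30.1 m/s
Supergeostrophic (V > V_g = 22.1 m/s), as expected around a high.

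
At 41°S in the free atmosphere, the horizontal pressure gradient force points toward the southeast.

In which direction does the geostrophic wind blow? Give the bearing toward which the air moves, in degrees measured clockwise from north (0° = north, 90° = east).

The pressure-gradient force points toward the southeast (bearing 135°).
Geostrophic balance: in the Southern Hemisphere the Coriolis force deflects motion to the left, so the geostrophic wind blows 90° to the left of the pressure-gradient force (low pressure on the right).
Rotating 135° by 90° counterclockwise gives 045° — the wind blows toward the northeast.

045°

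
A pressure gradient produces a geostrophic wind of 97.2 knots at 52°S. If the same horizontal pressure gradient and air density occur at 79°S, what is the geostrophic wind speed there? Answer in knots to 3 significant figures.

With the same pressure gradient and density, V_g ∝ 1/f ∝ 1/sin φ.
V₂ = V₁ · sin φ₁ / sin φ₂ = 97.2 × sin 52° / sin 79°
V₂ = 97.2 × 0.7880/0.9816 = 78.0 knots

78.0 knots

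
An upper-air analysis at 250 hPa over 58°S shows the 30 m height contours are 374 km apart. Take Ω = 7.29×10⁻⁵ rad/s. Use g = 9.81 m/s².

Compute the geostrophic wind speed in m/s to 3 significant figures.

Coriolis parameter at 58°S:
f = 2Ω sin φ = 2 × 7.29×10⁻⁵ × sin 58° = 1.24×10⁻⁴ s⁻¹
Height gradient: |∂Z/∂n| = 30 m / 374000 m = 8.02×10⁻⁵
On a pressure surface, geostrophic balance gives V_g = (g/f)|∂Z/∂n|:
V_g = 9.81 × 8.02×10⁻⁵ / 1.24×10⁻⁴ = 6.36 m/s

6.36 m/s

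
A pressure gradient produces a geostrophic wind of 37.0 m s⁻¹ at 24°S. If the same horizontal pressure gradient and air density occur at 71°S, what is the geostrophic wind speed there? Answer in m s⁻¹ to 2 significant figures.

With the same pressure gradient and density, V_g ∝ 1/f ∝ 1/sin φ.
V₂ = V₁ · sin φ₁ / sin φ₂ = 37.0 × sin 24° / sin 71°
V₂ = 37.0 × 0.4067/0.9455 = 16 m s⁻¹

16 m s⁻¹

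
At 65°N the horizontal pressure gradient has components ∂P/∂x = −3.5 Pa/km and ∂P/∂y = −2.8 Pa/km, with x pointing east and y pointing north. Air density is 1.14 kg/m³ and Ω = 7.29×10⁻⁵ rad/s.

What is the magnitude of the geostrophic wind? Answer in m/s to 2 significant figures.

30 m/s

Coriolis parameter at 65°N:
f = 2Ω sin φ = 2 × 7.29×10⁻⁵ × sin 65° = 1.32×10⁻⁴ s⁻¹
Component geostrophic relations (x east, y north):
u_g = −(1/(fρ)) ∂P/∂y,  v_g = (1/(fρ)) ∂P/∂x
u_g = −(−2.8×10⁻³)/(1.32×10⁻⁴ × 1.14) = 18.6 m/s;  v_g = (−3.5×10⁻³)/(1.32×10⁻⁴ × 1.14) = −23.2 m/s
|V_g| = √(u_g² + v_g²) = 29.8 m/s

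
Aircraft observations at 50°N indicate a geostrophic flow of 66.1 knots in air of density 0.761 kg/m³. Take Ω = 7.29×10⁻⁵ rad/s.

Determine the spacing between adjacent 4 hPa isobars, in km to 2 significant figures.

140 km

Coriolis parameter at 50°N:
f = 2Ω sin φ = 2 × 7.29×10⁻⁵ × sin 50° = 1.12×10⁻⁴ s⁻¹
Wind speed in SI: 66.1 knots = 34.0 m/s
Geostrophic balance rearranged: |∂P/∂n| = f ρ V_g
|∂P/∂n| = 1.12×10⁻⁴ × 0.761 × 34.0 = 2.89×10⁻³ Pa/m
Isobar spacing: Δn = ΔP/|∂P/∂n| = 400 Pa / 2.89×10⁻³ Pa/m = 138396 m ≈ 140 km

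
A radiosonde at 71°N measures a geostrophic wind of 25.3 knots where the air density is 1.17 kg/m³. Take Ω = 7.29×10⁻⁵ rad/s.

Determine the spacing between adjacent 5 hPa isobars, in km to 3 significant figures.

Coriolis parameter at 71°N:
f = 2Ω sin φ = 2 × 7.29×10⁻⁵ × sin 71° = 1.38×10⁻⁴ s⁻¹
Wind speed in SI: 25.3 knots = 13.0 m/s
Geostrophic balance rearranged: |∂P/∂n| = f ρ V_g
|∂P/∂n| = 1.38×10⁻⁴ × 1.17 × 13.0 = 2.10×10⁻³ Pa/m
Isobar spacing: Δn = ΔP/|∂P/∂n| = 500 Pa / 2.10×10⁻³ Pa/m = 238176 m ≈ 238 km

238 km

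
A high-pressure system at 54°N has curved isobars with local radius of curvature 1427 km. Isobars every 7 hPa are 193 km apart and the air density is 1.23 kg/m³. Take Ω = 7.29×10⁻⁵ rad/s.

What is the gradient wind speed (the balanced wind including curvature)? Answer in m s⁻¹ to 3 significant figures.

30.5 m s⁻¹

Coriolis parameter at 54°N:
f = 2Ω sin φ = 2 × 7.29×10⁻⁵ × sin 54° = 1.18×10⁻⁴ s⁻¹
Pressure gradient: |∂P/∂n| = 700 Pa / 193000 m = 3.63×10⁻³ Pa/m
Geostrophic speed: V_g = |∂P/∂n|/(fρ) = 3.63×10⁻³/(1.18×10⁻⁴ × 1.23) = 25.0 m/s
Around a high, pressure-gradient force acts outward with centrifugal, so Coriolis balances both:
fV = (1/ρ)|∂P/∂n| + V²/R  →  V² − fR·V + fR·V_g = 0
With fR = 1.18×10⁻⁴ × 1427×10³ m = 168 m/s:
V = [fR − √((fR)² − 4 fR V_g)]/2 = [168 − √(168² − 4×168×25)]/2 = 30.5 m/s
Supergeostrophic (V > V_g = 25 m/s), as expected around a high.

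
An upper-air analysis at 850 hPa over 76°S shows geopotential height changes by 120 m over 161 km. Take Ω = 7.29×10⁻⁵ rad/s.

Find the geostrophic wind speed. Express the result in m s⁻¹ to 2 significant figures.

52 m s⁻¹

Coriolis parameter at 76°S:
f = 2Ω sin φ = 2 × 7.29×10⁻⁵ × sin 76° = 1.41×10⁻⁴ s⁻¹
Height gradient: |∂Z/∂n| = 120 m / 161000 m = 7.45×10⁻⁴
On a pressure surface, geostrophic balance gives V_g = (g/f)|∂Z/∂n|:
V_g = 9.81 × 7.45×10⁻⁴ / 1.41×10⁻⁴ = 51.7 m/s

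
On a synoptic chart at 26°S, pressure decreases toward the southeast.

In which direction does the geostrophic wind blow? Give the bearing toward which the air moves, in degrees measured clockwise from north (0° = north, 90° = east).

045°

The pressure-gradient force points toward the southeast (bearing 135°).
Geostrophic balance: in the Southern Hemisphere the Coriolis force deflects motion to the left, so the geostrophic wind blows 90° to the left of the pressure-gradient force (low pressure on the right).
Rotating 135° by 90° counterclockwise gives 045° — the wind blows toward the northeast.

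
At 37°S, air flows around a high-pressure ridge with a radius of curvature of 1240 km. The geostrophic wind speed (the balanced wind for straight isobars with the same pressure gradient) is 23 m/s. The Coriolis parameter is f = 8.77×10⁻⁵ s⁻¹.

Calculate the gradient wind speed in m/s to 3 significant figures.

Around a high, pressure-gradient force acts outward with centrifugal, so Coriolis balances both:
fV = (1/ρ)|∂P/∂n| + V²/R  →  V² − fR·V + fR·V_g = 0
With fR = 8.77×10⁻⁵ × 1240×10³ m = 109 m/s:
V = [fR − √((fR)² − 4 fR V_g)]/2 = [109 − √(109² − 4×109×23)]/2 = 33 m/s
Supergeostrophic (V > V_g = 23 m/s), as expected around a high.

33.0 m/s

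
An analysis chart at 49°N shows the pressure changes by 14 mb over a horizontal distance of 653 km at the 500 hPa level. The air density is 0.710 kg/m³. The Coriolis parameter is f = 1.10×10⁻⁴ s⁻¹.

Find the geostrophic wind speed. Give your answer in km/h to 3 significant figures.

Pressure gradient: |∂P/∂n| = 1400 Pa / 653000 m = 2.14×10⁻³ Pa/m
Geostrophic balance (pressure-gradient force = Coriolis force):
V_g = (1/(fρ)) |∂P/∂n| = 2.14×10⁻³ / (1.10×10⁻⁴ × 0.710) = 27.5 m/s
Converting: 27.5 m/s × 3.6 = 98.8 km/h

98.8 km/h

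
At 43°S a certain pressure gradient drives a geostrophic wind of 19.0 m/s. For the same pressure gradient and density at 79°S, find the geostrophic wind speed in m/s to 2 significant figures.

With the same pressure gradient and density, V_g ∝ 1/f ∝ 1/sin φ.
V₂ = V₁ · sin φ₁ / sin φ₂ = 19.0 × sin 43° / sin 79°
V₂ = 19.0 × 0.6820/0.9816 = 13 m/s

13 m/s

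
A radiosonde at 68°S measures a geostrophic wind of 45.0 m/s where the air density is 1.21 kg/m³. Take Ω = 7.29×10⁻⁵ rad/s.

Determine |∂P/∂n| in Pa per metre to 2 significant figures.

7.4×10⁻³ Pa/m

Coriolis parameter at 68°S:
f = 2Ω sin φ = 2 × 7.29×10⁻⁵ × sin 68° = 1.35×10⁻⁴ s⁻¹
Geostrophic balance rearranged: |∂P/∂n| = f ρ V_g
|∂P/∂n| = 1.35×10⁻⁴ × 1.21 × 45.0 = 7.36×10⁻³ Pa/m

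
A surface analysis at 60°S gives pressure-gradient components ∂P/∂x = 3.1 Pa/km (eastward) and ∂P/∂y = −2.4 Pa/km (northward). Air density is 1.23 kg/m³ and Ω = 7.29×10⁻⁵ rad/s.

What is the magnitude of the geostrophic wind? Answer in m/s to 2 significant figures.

Coriolis parameter at 60°S:
f = 2Ω sin φ = 2 × 7.29×10⁻⁵ × sin 60° = 1.26×10⁻⁴ s⁻¹
In the Southern Hemisphere f is negative: f = −1.26×10⁻⁴ s⁻¹.
Component geostrophic relations (x east, y north):
u_g = −(1/(fρ)) ∂P/∂y,  v_g = (1/(fρ)) ∂P/∂x
u_g = −(−2.4×10⁻³)/(−1.26×10⁻⁴ × 1.23) = −15.5 m/s;  v_g = (3.1×10⁻³)/(−1.26×10⁻⁴ × 1.23) = −20.0 m/s
|V_g| = √(u_g² + v_g²) = 25.2 m/s

25 m/s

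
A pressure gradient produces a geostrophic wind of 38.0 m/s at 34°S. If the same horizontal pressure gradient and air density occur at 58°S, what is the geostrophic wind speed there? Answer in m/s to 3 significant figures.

With the same pressure gradient and density, V_g ∝ 1/f ∝ 1/sin φ.
V₂ = V₁ · sin φ₁ / sin φ₂ = 38.0 × sin 34° / sin 58°
V₂ = 38.0 × 0.5592/0.8480 = 25.1 m/s

25.1 m/s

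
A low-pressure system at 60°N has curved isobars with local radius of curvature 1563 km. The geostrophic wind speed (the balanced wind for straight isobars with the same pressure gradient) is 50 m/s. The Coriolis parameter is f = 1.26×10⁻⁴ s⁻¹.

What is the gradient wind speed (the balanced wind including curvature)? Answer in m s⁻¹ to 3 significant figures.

41.3 m s⁻¹

Around a low, centrifugal force acts outward with Coriolis, so pressure-gradient force balances both:
(1/ρ)|∂P/∂n| = fV + V²/R  →  V² + fR·V − fR·V_g = 0
With fR = 1.26×10⁻⁴ × 1563×10³ m = 197 m/s:
V = [−fR + √((fR)² + 4 fR V_g)]/2 = [−197 + √(197² + 4×197×50)]/2 = 41.3 m/s
Subgeostrophic (V < V_g = 50 m/s), as expected around a low.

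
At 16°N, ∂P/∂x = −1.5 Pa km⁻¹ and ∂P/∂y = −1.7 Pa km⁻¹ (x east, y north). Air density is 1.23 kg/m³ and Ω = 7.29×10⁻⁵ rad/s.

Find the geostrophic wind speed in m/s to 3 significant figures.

45.9 m/s

Coriolis parameter at 16°N:
f = 2Ω sin φ = 2 × 7.29×10⁻⁵ × sin 16° = 4.02×10⁻⁵ s⁻¹
Component geostrophic relations (x east, y north):
u_g = −(1/(fρ)) ∂P/∂y,  v_g = (1/(fρ)) ∂P/∂x
u_g = −(−1.7×10⁻³)/(4.02×10⁻⁵ × 1.23) = 34.4 m/s;  v_g = (−1.5×10⁻³)/(4.02×10⁻⁵ × 1.23) = −30.3 m/s
|V_g| = √(u_g² + v_g²) = 45.9 m/s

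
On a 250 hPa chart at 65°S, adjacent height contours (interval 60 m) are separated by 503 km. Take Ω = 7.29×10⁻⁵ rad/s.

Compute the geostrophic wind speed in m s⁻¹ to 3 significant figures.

8.86 m s⁻¹

Coriolis parameter at 65°S:
f = 2Ω sin φ = 2 × 7.29×10⁻⁵ × sin 65° = 1.32×10⁻⁴ s⁻¹
Height gradient: |∂Z/∂n| = 60 m / 503000 m = 1.19×10⁻⁴
On a pressure surface, geostrophic balance gives V_g = (g/f)|∂Z/∂n|:
V_g = 9.81 × 1.19×10⁻⁴ / 1.32×10⁻⁴ = 8.86 m/s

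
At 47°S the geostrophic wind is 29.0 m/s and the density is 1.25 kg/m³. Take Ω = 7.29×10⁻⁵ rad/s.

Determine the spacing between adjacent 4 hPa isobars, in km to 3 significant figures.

Coriolis parameter at 47°S:
f = 2Ω sin φ = 2 × 7.29×10⁻⁵ × sin 47° = 1.07×10⁻⁴ s⁻¹
Geostrophic balance rearranged: |∂P/∂n| = f ρ V_g
|∂P/∂n| = 1.07×10⁻⁴ × 1.25 × 29.0 = 3.87×10⁻³ Pa/m
Isobar spacing: Δn = ΔP/|∂P/∂n| = 400 Pa / 3.87×10⁻³ Pa/m = 103483 m ≈ 103 km

103 km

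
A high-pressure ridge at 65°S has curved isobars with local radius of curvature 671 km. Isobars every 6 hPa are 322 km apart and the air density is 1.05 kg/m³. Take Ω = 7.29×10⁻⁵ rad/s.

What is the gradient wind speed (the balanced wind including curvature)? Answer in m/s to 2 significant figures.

Coriolis parameter at 65°S:
f = 2Ω sin φ = 2 × 7.29×10⁻⁵ × sin 65° = 1.32×10⁻⁴ s⁻¹
Pressure gradient: |∂P/∂n| = 600 Pa / 322000 m = 1.86×10⁻³ Pa/m
Geostrophic speed: V_g = |∂P/∂n|/(fρ) = 1.86×10⁻³/(1.32×10⁻⁴ × 1.05) = 13.4 m/s
Around a high, pressure-gradient force acts outward with centrifugal, so Coriolis balances both:
fV = (1/ρ)|∂P/∂n| + V²/R  →  V² − fR·V + fR·V_g = 0
With fR = 1.32×10⁻⁴ × 671×10³ m = 88.7 m/s:
V = [fR − √((fR)² − 4 fR V_g)]/2 = [88.7 − √(88.7² − 4×88.7×13.4)]/2 = 16.5 m/s
Supergeostrophic (V > V_g = 13.4 m/s), as expected around a high.

17 m/s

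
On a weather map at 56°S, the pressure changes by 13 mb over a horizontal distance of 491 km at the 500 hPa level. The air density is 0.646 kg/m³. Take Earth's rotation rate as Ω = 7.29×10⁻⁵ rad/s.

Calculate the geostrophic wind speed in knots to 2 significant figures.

66 knots

Coriolis parameter at 56°S:
f = 2Ω sin φ = 2 × 7.29×10⁻⁵ × sin 56° = 1.21×10⁻⁴ s⁻¹
Pressure gradient: |∂P/∂n| = 1300 Pa / 491000 m = 2.65×10⁻³ Pa/m
Geostrophic balance (pressure-gradient force = Coriolis force):
V_g = (1/(fρ)) |∂P/∂n| = 2.65×10⁻³ / (1.21×10⁻⁴ × 0.646) = 33.9 m/s
Converting: 33.9 m/s × 1.944 = 66 knots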